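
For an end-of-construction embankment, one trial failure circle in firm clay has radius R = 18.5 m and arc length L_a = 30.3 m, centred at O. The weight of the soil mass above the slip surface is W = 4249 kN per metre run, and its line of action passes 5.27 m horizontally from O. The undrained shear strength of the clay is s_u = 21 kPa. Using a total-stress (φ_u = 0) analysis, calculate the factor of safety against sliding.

FS = 0.53

Taking moments about the centre O, the resisting moment is provided by the undrained shear strength acting along the arc:
M_R = s_u·L_a·R = 21·30.30·18.5 = 11771.6 kN·m/m
M_D = W·d = 4249·5.27 = 22392.2 kN·m/m
FS = M_R / M_D = 11771.6 / 22392.2 = 0.526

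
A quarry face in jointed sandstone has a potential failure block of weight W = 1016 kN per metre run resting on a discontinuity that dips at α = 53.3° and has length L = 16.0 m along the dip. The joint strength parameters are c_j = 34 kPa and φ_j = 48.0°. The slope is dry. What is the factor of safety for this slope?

Resolving the block weight along and normal to the plane and applying the Mohr–Coulomb strength on the joint:
N' = W cosα = 1016·cos53.3° = 607.2 kN/m
Driving force T = W sinα = 1016·sin53.3° = 814.6 kN/m
Resisting force R = c_j·L + N'·tanφ_j = 34·16.0 + 607.2·tan48.0° = 544.0 + 674.3 = 1218.3 kN/m
FS = R / T = 1218.3 / 814.6 = 1.496

FS = 1.50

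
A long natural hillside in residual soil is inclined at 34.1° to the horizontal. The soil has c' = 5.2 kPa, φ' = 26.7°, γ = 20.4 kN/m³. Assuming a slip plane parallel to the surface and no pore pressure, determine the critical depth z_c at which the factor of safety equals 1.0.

z_c = 2.14 m

Setting FS = 1.00 in FS = [c' + γz cos²β tanφ'] / [γz sinβ cosβ] and solving for z:
z = c' / [γ cosβ (FS·sinβ − cosβ·tanφ')]
  = 5.2 / [20.4·cos34.1°·(1.00·sin34.1° − cos34.1°·tan26.7°)]
  = 5.2 / [20.4·0.8281·(1.00·0.5606 − 0.8281·0.5029)]
  = 5.2 / 2.4353 = 2.135 m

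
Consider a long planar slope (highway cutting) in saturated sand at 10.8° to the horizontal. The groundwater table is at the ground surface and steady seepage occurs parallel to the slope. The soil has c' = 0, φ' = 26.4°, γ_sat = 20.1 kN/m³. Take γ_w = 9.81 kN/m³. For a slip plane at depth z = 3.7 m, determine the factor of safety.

FS = 1.33

With seepage parallel to the slope and the water table at the surface, the effective normal stress on the slip plane uses the buoyant unit weight γ' = γ_sat − γ_w while the driving shear stress uses γ_sat:
FS = [c' + γ' z cos²β tanφ'] / [γ_sat z sinβ cosβ]
(For c' = 0 this reduces to FS = (γ'/γ_sat)·tanφ'/tanβ.)
γ' = 20.1 − 9.81 = 10.29 kN/m³
Numerator = 0.0 + 10.29·3.7·cos²10.8°·tan26.4° = 0.0 + 10.29·3.7·0.9649·0.4964 = 18.236 kPa
Denominator = 20.1·3.7·sin10.8°·cos10.8° = 20.1·3.7·0.1874·0.9823 = 13.689 kPa
FS = 18.236 / 13.689 = 1.332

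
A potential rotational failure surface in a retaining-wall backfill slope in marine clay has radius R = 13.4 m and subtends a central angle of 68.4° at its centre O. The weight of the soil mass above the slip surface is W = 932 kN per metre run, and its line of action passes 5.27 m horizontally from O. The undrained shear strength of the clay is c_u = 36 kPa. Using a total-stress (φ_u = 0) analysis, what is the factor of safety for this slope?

Taking moments about the centre O, the resisting moment is provided by the undrained shear strength acting along the arc:
Arc length L_a = R·θ = 13.4·(68.4°·π/180) = 13.4·1.1938 = 16.00 m
M_R = c_u·L_a·R = 36·16.00·13.4 = 7716.9 kN·m/m
M_D = W·d = 932·5.27 = 4911.6 kN·m/m
FS = M_R / M_D = 7716.9 / 4911.6 = 1.571

FS = 1.57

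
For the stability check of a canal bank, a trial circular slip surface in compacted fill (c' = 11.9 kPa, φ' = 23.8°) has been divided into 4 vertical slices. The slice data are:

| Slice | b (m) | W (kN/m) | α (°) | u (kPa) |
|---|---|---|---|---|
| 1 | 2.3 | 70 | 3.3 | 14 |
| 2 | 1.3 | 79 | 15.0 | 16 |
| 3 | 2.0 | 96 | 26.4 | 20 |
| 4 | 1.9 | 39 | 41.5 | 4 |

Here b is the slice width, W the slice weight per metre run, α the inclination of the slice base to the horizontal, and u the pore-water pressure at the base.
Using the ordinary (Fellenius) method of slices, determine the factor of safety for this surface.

Ordinary method of slices: FS = Σ[c'·Δl_i + (W_i cosα_i − u_i·Δl_i)·tanφ'] / Σ W_i sinα_i, with Δl_i = b_i / cosα_i.
Slice 1: Δl = 2.3/cos3.3° = 2.304 m; N'_1 = 70·cos3.3° − 14·2.304 = 37.6; c'Δl = 27.42; W sinα = 4.0
Slice 2: Δl = 1.3/cos15.0° = 1.346 m; N'_2 = 79·cos15.0° − 16·1.346 = 54.8; c'Δl = 16.02; W sinα = 20.4
Slice 3: Δl = 2.0/cos26.4° = 2.233 m; N'_3 = 96·cos26.4° − 20·2.233 = 41.3; c'Δl = 26.57; W sinα = 42.7
Slice 4: Δl = 1.9/cos41.5° = 2.537 m; N'_4 = 39·cos41.5° − 4·2.537 = 19.1; c'Δl = 30.19; W sinα = 25.8
Σc'Δl = 100.2 kN/m; ΣN' = 152.8 kN/m; ΣW sinα = 93.0 kN/m
Resisting = 100.2 + 152.8·tan23.8° = 100.2 + 67.4 = 167.6 kN/m
FS = 167.6 / 93.0 = 1.802

FS = 1.80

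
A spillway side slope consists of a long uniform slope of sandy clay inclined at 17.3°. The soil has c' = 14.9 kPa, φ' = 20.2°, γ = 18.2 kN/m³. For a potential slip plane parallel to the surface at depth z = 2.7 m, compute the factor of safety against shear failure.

FS = 2.25

For an infinite slope with a slip plane parallel to the surface (no pore pressure): FS = [c' + γz cos²β tanφ'] / [γz sinβ cosβ].
γz = 18.2·2.7 = 49.14 kN/m²
Numerator = 14.9 + 49.14·cos²17.3°·tan20.2° = 14.9 + 49.14·0.9116·0.3679 = 31.381 kPa
Denominator = 49.14·sin17.3°·cos17.3° = 49.14·0.2974·0.9548 = 13.952 kPa
FS = 31.381 / 13.952 = 2.249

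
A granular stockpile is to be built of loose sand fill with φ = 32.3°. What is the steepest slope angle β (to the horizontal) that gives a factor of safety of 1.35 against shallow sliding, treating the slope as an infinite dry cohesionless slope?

For an infinite dry cohesionless slope FS = tanφ/tanβ, so tanβ = tanφ / FS.
tanβ = tan32.3° / 1.35 = 0.6322 / 1.35 = 0.4683
β = arctan(0.4683) = 25.09°

β = 25.1°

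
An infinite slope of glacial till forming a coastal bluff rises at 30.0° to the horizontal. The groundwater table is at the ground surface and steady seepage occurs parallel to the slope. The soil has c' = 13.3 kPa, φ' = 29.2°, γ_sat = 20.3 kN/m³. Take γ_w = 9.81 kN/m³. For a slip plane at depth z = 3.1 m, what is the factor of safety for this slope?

With seepage parallel to the slope and the water table at the surface, the effective normal stress on the slip plane uses the buoyant unit weight γ' = γ_sat − γ_w while the driving shear stress uses γ_sat:
FS = [c' + γ' z cos²β tanφ'] / [γ_sat z sinβ cosβ]
γ' = 20.3 − 9.81 = 10.49 kN/m³
Numerator = 13.3 + 10.49·3.1·cos²30.0°·tan29.2° = 13.3 + 10.49·3.1·0.7500·0.5589 = 26.931 kPa
Denominator = 20.3·3.1·sin30.0°·cos30.0° = 20.3·3.1·0.5000·0.8660 = 27.249 kPa
FS = 26.931 / 27.249 = 0.988

FS = 0.99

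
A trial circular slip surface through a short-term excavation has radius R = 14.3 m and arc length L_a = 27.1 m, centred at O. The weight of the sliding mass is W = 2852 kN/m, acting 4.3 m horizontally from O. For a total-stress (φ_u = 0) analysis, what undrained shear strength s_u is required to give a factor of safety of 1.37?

FS = s_u·L_a·R / (W·d), so s_u = FS·W·d / (L_a·R).
s_u = 1.37·2852·4.3 / (27.10·14.3) = 16801.1 / 387.53 = 43.35 kPa

s_u = 43.4 kPa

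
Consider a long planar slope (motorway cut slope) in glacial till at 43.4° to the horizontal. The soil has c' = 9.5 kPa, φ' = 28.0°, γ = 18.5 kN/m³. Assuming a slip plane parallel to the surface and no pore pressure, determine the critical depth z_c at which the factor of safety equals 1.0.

z_c = 2.35 m

Setting FS = 1.00 in FS = [c' + γz cos²β tanφ'] / [γz sinβ cosβ] and solving for z:
z = c' / [γ cosβ (FS·sinβ − cosβ·tanφ')]
  = 9.5 / [18.5·cos43.4°·(1.00·sin43.4° − cos43.4°·tan28.0°)]
  = 9.5 / [18.5·0.7266·(1.00·0.6871 − 0.7266·0.5317)]
  = 9.5 / 4.0427 = 2.350 m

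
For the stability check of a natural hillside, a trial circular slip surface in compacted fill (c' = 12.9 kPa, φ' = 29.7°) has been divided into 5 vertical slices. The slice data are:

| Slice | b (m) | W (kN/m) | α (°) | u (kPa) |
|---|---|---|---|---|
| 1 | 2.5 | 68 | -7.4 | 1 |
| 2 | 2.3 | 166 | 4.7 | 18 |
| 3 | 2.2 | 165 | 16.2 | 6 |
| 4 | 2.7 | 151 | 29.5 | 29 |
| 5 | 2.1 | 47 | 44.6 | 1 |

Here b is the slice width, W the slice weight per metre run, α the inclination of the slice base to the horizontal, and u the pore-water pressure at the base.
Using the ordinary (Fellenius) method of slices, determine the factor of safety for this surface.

Ordinary method of slices: FS = Σ[c'·Δl_i + (W_i cosα_i − u_i·Δl_i)·tanφ'] / Σ W_i sinα_i, with Δl_i = b_i / cosα_i.
Slice 1: Δl = 2.5/cos(-7.4°) = 2.521 m; N'_1 = 68·cos(-7.4°) − 1·2.521 = 64.9; c'Δl = 32.52; W sinα = -8.8
Slice 2: Δl = 2.3/cos4.7° = 2.308 m; N'_2 = 166·cos4.7° − 18·2.308 = 123.9; c'Δl = 29.77; W sinα = 13.6
Slice 3: Δl = 2.2/cos16.2° = 2.291 m; N'_3 = 165·cos16.2° − 6·2.291 = 144.7; c'Δl = 29.55; W sinα = 46.0
Slice 4: Δl = 2.7/cos29.5° = 3.102 m; N'_4 = 151·cos29.5° − 29·3.102 = 41.5; c'Δl = 40.02; W sinα = 74.4
Slice 5: Δl = 2.1/cos44.6° = 2.949 m; N'_5 = 47·cos44.6° − 1·2.949 = 30.5; c'Δl = 38.05; W sinα = 33.0
Σc'Δl = 169.9 kN/m; ΣN' = 405.5 kN/m; ΣW sinα = 158.2 kN/m
Resisting = 169.9 + 405.5·tan29.7° = 169.9 + 231.3 = 401.2 kN/m
FS = 401.2 / 158.2 = 2.535

FS = 2.54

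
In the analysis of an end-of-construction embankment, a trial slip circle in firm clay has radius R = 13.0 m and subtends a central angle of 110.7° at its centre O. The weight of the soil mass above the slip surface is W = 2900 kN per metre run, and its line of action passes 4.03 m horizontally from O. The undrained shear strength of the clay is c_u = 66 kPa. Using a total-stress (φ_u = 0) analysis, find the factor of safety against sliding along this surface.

Taking moments about the centre O, the resisting moment is provided by the undrained shear strength acting along the arc:
Arc length L_a = R·θ = 13.0·(110.7°·π/180) = 13.0·1.9321 = 25.12 m
M_R = c_u·L_a·R = 66·25.12·13.0 = 21550.4 kN·m/m
M_D = W·d = 2900·4.03 = 11687.0 kN·m/m
FS = M_R / M_D = 21550.4 / 11687.0 = 1.844

FS = 1.84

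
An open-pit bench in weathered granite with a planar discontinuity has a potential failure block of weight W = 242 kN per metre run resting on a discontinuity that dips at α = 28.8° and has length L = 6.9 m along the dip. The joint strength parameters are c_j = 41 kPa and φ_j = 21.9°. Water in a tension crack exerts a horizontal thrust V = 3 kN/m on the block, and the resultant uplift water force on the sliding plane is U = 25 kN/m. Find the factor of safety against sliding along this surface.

Resolving the block weight along and normal to the plane and applying the Mohr–Coulomb strength on the joint:
N' = W cosα − U − V sinα = 242·cos28.8° − 25 − 3·sin28.8° = 185.6 kN/m
Driving force T = W sinα + V cosα = 242·sin28.8° + 3·cos28.8° = 119.2 kN/m
Resisting force R = c_j·L + N'·tanφ_j = 41·6.9 + 185.6·tan21.9° = 282.9 + 74.6 = 357.5 kN/m
FS = R / T = 357.5 / 119.2 = 2.999

FS = 3.00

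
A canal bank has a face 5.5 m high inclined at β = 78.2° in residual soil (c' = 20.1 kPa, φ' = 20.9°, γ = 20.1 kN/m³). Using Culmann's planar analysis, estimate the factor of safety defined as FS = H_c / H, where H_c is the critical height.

FS = 1.45

H_c = (4c'/γ) · sinβ cosφ' / [1 − cos(β − φ')]
    = (4·20.1/20.1) · sin78.2°·cos20.9° / [1 − cos57.3°]
    = 4.000 · 0.9145 / 0.4598 = 7.96 m
FS = H_c / H = 7.96 / 5.5 = 1.447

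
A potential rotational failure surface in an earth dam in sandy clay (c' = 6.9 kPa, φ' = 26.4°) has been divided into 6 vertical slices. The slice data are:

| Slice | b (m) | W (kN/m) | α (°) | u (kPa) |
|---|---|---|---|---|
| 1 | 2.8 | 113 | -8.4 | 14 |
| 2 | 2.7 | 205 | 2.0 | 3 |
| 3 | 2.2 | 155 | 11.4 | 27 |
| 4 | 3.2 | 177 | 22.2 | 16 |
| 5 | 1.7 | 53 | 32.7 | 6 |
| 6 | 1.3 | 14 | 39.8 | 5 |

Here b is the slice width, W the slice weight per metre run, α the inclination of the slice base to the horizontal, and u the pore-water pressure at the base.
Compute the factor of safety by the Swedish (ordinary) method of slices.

Ordinary method of slices: FS = Σ[c'·Δl_i + (W_i cosα_i − u_i·Δl_i)·tanφ'] / Σ W_i sinα_i, with Δl_i = b_i / cosα_i.
Slice 1: Δl = 2.8/cos(-8.4°) = 2.830 m; N'_1 = 113·cos(-8.4°) − 14·2.830 = 72.2; c'Δl = 19.53; W sinα = -16.5
Slice 2: Δl = 2.7/cos2.0° = 2.702 m; N'_2 = 205·cos2.0° − 3·2.702 = 196.8; c'Δl = 18.64; W sinα = 7.2
Slice 3: Δl = 2.2/cos11.4° = 2.244 m; N'_3 = 155·cos11.4° − 27·2.244 = 91.3; c'Δl = 15.49; W sinα = 30.6
Slice 4: Δl = 3.2/cos22.2° = 3.456 m; N'_4 = 177·cos22.2° − 16·3.456 = 108.6; c'Δl = 23.85; W sinα = 66.9
Slice 5: Δl = 1.7/cos32.7° = 2.020 m; N'_5 = 53·cos32.7° − 6·2.020 = 32.5; c'Δl = 13.94; W sinα = 28.6
Slice 6: Δl = 1.3/cos39.8° = 1.692 m; N'_6 = 14·cos39.8° − 5·1.692 = 2.3; c'Δl = 11.68; W sinα = 9.0
Σc'Δl = 103.1 kN/m; ΣN' = 503.6 kN/m; ΣW sinα = 125.8 kN/m
Resisting = 103.1 + 503.6·tan26.4° = 103.1 + 250.0 = 353.1 kN/m
FS = 353.1 / 125.8 = 2.808

FS = 2.81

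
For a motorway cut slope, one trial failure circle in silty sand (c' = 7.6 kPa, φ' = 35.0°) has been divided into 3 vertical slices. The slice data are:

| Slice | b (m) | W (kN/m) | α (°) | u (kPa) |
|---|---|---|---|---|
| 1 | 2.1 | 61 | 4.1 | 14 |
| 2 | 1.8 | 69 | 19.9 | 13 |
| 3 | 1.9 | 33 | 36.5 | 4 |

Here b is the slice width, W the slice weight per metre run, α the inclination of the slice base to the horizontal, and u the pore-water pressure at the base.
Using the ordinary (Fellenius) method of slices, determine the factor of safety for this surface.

Ordinary method of slices: FS = Σ[c'·Δl_i + (W_i cosα_i − u_i·Δl_i)·tanφ'] / Σ W_i sinα_i, with Δl_i = b_i / cosα_i.
Slice 1: Δl = 2.1/cos4.1° = 2.105 m; N'_1 = 61·cos4.1° − 14·2.105 = 31.4; c'Δl = 16.00; W sinα = 4.4
Slice 2: Δl = 1.8/cos19.9° = 1.914 m; N'_2 = 69·cos19.9° − 13·1.914 = 40.0; c'Δl = 14.55; W sinα = 23.5
Slice 3: Δl = 1.9/cos36.5° = 2.364 m; N'_3 = 33·cos36.5° − 4·2.364 = 17.1; c'Δl = 17.96; W sinα = 19.6
Σc'Δl = 48.5 kN/m; ΣN' = 88.4 kN/m; ΣW sinα = 47.5 kN/m
Resisting = 48.5 + 88.4·tan35.0° = 48.5 + 61.9 = 110.4 kN/m
FS = 110.4 / 47.5 = 2.326

FS = 2.33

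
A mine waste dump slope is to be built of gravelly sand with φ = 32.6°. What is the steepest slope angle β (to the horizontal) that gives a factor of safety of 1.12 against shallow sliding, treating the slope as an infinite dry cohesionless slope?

β = 29.7°

For an infinite dry cohesionless slope FS = tanφ/tanβ, so tanβ = tanφ / FS.
tanβ = tan32.6° / 1.12 = 0.6395 / 1.12 = 0.5710
β = arctan(0.5710) = 29.73°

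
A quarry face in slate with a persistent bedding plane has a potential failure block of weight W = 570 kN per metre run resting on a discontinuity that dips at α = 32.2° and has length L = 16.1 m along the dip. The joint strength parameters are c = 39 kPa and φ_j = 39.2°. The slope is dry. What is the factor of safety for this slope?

FS = 3.36

Resolving the block weight along and normal to the plane and applying the Mohr–Coulomb strength on the joint:
N' = W cosα = 570·cos32.2° = 482.3 kN/m
Driving force T = W sinα = 570·sin32.2° = 303.7 kN/m
Resisting force R = c·L + N'·tanφ_j = 39·16.1 + 482.3·tan39.2° = 627.9 + 393.4 = 1021.3 kN/m
FS = R / T = 1021.3 / 303.7 = 3.362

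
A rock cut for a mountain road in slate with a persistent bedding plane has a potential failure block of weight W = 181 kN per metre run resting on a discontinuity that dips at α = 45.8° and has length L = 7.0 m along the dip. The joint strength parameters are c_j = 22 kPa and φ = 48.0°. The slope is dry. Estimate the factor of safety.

FS = 2.27

Resolving the block weight along and normal to the plane and applying the Mohr–Coulomb strength on the joint:
N' = W cosα = 181·cos45.8° = 126.2 kN/m
Driving force T = W sinα = 181·sin45.8° = 129.8 kN/m
Resisting force R = c_j·L + N'·tanφ = 22·7.0 + 126.2·tan48.0° = 154.0 + 140.1 = 294.1 kN/m
FS = R / T = 294.1 / 129.8 = 2.267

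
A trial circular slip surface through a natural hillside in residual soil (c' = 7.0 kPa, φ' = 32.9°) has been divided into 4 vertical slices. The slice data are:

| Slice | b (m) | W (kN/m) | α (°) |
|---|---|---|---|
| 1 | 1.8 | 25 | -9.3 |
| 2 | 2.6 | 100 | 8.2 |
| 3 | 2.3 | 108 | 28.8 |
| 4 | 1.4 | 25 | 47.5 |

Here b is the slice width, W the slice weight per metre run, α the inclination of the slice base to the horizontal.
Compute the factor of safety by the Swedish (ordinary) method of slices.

FS = 2.68

Ordinary method of slices: FS = Σ[c'·Δl_i + (W_i cosα_i)·tanφ'] / Σ W_i sinα_i, with Δl_i = b_i / cosα_i.
Slice 1: Δl = 1.8/cos(-9.3°) = 1.824 m; N'_1 = 25·cos(-9.3°) = 24.7; c'Δl = 12.77; W sinα = -4.0
Slice 2: Δl = 2.6/cos8.2° = 2.627 m; N'_2 = 100·cos8.2° = 99.0; c'Δl = 18.39; W sinα = 14.3
Slice 3: Δl = 2.3/cos28.8° = 2.625 m; N'_3 = 108·cos28.8° = 94.6; c'Δl = 18.37; W sinα = 52.0
Slice 4: Δl = 1.4/cos47.5° = 2.072 m; N'_4 = 25·cos47.5° = 16.9; c'Δl = 14.51; W sinα = 18.4
Σc'Δl = 64.0 kN/m; ΣN' = 235.2 kN/m; ΣW sinα = 80.7 kN/m
Resisting = 64.0 + 235.2·tan32.9° = 64.0 + 152.1 = 216.2 kN/m
FS = 216.2 / 80.7 = 2.679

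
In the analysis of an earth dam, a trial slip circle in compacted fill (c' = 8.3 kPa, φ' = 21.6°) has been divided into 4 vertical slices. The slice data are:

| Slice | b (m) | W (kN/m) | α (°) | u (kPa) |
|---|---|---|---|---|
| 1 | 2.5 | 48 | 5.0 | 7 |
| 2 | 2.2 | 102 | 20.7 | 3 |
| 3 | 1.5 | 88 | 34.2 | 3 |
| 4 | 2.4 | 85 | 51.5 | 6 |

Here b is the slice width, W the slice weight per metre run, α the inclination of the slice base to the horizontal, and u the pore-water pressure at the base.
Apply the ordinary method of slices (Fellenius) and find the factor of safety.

Ordinary method of slices: FS = Σ[c'·Δl_i + (W_i cosα_i − u_i·Δl_i)·tanφ'] / Σ W_i sinα_i, with Δl_i = b_i / cosα_i.
Slice 1: Δl = 2.5/cos5.0° = 2.510 m; N'_1 = 48·cos5.0° − 7·2.510 = 30.3; c'Δl = 20.83; W sinα = 4.2
Slice 2: Δl = 2.2/cos20.7° = 2.352 m; N'_2 = 102·cos20.7° − 3·2.352 = 88.4; c'Δl = 19.52; W sinα = 36.1
Slice 3: Δl = 1.5/cos34.2° = 1.814 m; N'_3 = 88·cos34.2° − 3·1.814 = 67.3; c'Δl = 15.05; W sinα = 49.5
Slice 4: Δl = 2.4/cos51.5° = 3.855 m; N'_4 = 85·cos51.5° − 6·3.855 = 29.8; c'Δl = 32.00; W sinα = 66.5
Σc'Δl = 87.4 kN/m; ΣN' = 215.7 kN/m; ΣW sinα = 156.2 kN/m
Resisting = 87.4 + 215.7·tan21.6° = 87.4 + 85.4 = 172.8 kN/m
FS = 172.8 / 156.2 = 1.106

FS = 1.11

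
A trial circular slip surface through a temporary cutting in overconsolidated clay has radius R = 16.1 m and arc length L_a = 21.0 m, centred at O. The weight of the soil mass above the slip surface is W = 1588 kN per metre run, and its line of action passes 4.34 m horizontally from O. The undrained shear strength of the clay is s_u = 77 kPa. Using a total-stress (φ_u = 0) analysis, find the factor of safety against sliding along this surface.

FS = 3.78

Taking moments about the centre O, the resisting moment is provided by the undrained shear strength acting along the arc:
M_R = s_u·L_a·R = 77·21.00·16.1 = 26033.7 kN·m/m
M_D = W·d = 1588·4.34 = 6891.9 kN·m/m
FS = M_R / M_D = 26033.7 / 6891.9 = 3.777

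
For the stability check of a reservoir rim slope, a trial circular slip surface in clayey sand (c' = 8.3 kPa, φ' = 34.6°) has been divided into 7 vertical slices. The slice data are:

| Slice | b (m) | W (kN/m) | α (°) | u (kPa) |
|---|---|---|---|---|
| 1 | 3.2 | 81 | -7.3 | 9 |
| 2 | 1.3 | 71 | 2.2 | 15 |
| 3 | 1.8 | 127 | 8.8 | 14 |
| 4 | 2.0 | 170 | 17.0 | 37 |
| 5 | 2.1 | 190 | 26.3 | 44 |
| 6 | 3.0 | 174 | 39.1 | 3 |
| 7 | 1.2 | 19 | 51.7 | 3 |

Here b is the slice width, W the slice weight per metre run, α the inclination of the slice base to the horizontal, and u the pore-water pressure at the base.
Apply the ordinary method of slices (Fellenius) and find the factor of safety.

FS = 1.75

Ordinary method of slices: FS = Σ[c'·Δl_i + (W_i cosα_i − u_i·Δl_i)·tanφ'] / Σ W_i sinα_i, with Δl_i = b_i / cosα_i.
Slice 1: Δl = 3.2/cos(-7.3°) = 3.226 m; N'_1 = 81·cos(-7.3°) − 9·3.226 = 51.3; c'Δl = 26.78; W sinα = -10.3
Slice 2: Δl = 1.3/cos2.2° = 1.301 m; N'_2 = 71·cos2.2° − 15·1.301 = 51.4; c'Δl = 10.80; W sinα = 2.7
Slice 3: Δl = 1.8/cos8.8° = 1.821 m; N'_3 = 127·cos8.8° − 14·1.821 = 100.0; c'Δl = 15.12; W sinα = 19.4
Slice 4: Δl = 2.0/cos17.0° = 2.091 m; N'_4 = 170·cos17.0° − 37·2.091 = 85.2; c'Δl = 17.36; W sinα = 49.7
Slice 5: Δl = 2.1/cos26.3° = 2.342 m; N'_5 = 190·cos26.3° − 44·2.342 = 67.3; c'Δl = 19.44; W sinα = 84.2
Slice 6: Δl = 3.0/cos39.1° = 3.866 m; N'_6 = 174·cos39.1° − 3·3.866 = 123.4; c'Δl = 32.09; W sinα = 109.7
Slice 7: Δl = 1.2/cos51.7° = 1.936 m; N'_7 = 19·cos51.7° − 3·1.936 = 6.0; c'Δl = 16.07; W sinα = 14.9
Σc'Δl = 137.6 kN/m; ΣN' = 484.6 kN/m; ΣW sinα = 270.4 kN/m
Resisting = 137.6 + 484.6·tan34.6° = 137.6 + 334.3 = 472.0 kN/m
FS = 472.0 / 270.4 = 1.745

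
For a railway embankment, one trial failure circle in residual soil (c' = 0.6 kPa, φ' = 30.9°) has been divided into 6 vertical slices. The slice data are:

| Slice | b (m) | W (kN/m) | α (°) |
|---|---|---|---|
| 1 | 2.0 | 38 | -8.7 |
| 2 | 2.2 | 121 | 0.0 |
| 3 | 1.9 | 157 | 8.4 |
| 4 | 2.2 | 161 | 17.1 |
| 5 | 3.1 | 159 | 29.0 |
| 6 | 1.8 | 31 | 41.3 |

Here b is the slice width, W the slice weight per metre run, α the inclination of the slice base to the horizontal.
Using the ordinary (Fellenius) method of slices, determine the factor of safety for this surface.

Ordinary method of slices: FS = Σ[c'·Δl_i + (W_i cosα_i)·tanφ'] / Σ W_i sinα_i, with Δl_i = b_i / cosα_i.
Slice 1: Δl = 2.0/cos(-8.7°) = 2.023 m; N'_1 = 38·cos(-8.7°) = 37.6; c'Δl = 1.21; W sinα = -5.7
Slice 2: Δl = 2.2/cos0.0° = 2.200 m; N'_2 = 121·cos0.0° = 121.0; c'Δl = 1.32; W sinα = 0.0
Slice 3: Δl = 1.9/cos8.4° = 1.921 m; N'_3 = 157·cos8.4° = 155.3; c'Δl = 1.15; W sinα = 22.9
Slice 4: Δl = 2.2/cos17.1° = 2.302 m; N'_4 = 161·cos17.1° = 153.9; c'Δl = 1.38; W sinα = 47.3
Slice 5: Δl = 3.1/cos29.0° = 3.544 m; N'_5 = 159·cos29.0° = 139.1; c'Δl = 2.13; W sinα = 77.1
Slice 6: Δl = 1.8/cos41.3° = 2.396 m; N'_6 = 31·cos41.3° = 23.3; c'Δl = 1.44; W sinα = 20.5
Σc'Δl = 8.6 kN/m; ΣN' = 630.1 kN/m; ΣW sinα = 162.1 kN/m
Resisting = 8.6 + 630.1·tan30.9° = 8.6 + 377.1 = 385.7 kN/m
FS = 385.7 / 162.1 = 2.380

FS = 2.38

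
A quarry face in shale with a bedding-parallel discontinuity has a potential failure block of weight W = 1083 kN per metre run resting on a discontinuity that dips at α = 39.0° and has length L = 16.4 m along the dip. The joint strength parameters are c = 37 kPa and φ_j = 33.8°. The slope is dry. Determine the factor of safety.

Resolving the block weight along and normal to the plane and applying the Mohr–Coulomb strength on the joint:
N' = W cosα = 1083·cos39.0° = 841.6 kN/m
Driving force T = W sinα = 1083·sin39.0° = 681.6 kN/m
Resisting force R = c·L + N'·tanφ_j = 37·16.4 + 841.6·tan33.8° = 606.8 + 563.4 = 1170.2 kN/m
FS = R / T = 1170.2 / 681.6 = 1.717

FS = 1.72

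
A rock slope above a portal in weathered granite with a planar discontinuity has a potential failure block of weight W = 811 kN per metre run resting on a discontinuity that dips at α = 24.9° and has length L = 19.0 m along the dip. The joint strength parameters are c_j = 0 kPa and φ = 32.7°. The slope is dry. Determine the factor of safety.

Resolving the block weight along and normal to the plane and applying the Mohr–Coulomb strength on the joint:
N' = W cosα = 811·cos24.9° = 735.6 kN/m
Driving force T = W sinα = 811·sin24.9° = 341.5 kN/m
Resisting force R = c_j·L + N'·tanφ = 0·19.0 + 735.6·tan32.7° = 0.0 + 472.3 = 472.3 kN/m
FS = R / T = 472.3 / 341.5 = 1.383

FS = 1.38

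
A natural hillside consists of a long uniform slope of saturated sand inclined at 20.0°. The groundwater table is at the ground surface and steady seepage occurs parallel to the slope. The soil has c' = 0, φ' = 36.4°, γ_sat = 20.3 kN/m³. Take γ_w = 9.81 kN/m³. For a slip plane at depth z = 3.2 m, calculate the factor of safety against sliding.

With seepage parallel to the slope and the water table at the surface, the effective normal stress on the slip plane uses the buoyant unit weight γ' = γ_sat − γ_w while the driving shear stress uses γ_sat:
FS = [c' + γ' z cos²β tanφ'] / [γ_sat z sinβ cosβ]
(For c' = 0 this reduces to FS = (γ'/γ_sat)·tanφ'/tanβ.)
γ' = 20.3 − 9.81 = 10.49 kN/m³
Numerator = 0.0 + 10.49·3.2·cos²20.0°·tan36.4° = 0.0 + 10.49·3.2·0.8830·0.7373 = 21.853 kPa
Denominator = 20.3·3.2·sin20.0°·cos20.0° = 20.3·3.2·0.3420·0.9397 = 20.878 kPa
FS = 21.853 / 20.878 = 1.047

FS = 1.05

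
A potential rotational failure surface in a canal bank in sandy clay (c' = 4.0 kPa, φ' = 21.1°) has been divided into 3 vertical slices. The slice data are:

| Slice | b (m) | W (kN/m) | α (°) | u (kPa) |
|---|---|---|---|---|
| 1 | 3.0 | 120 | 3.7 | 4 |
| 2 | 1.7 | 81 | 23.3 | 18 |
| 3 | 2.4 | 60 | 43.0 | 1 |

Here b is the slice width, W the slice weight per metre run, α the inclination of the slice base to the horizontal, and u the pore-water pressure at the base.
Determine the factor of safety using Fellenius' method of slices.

FS = 1.31

Ordinary method of slices: FS = Σ[c'·Δl_i + (W_i cosα_i − u_i·Δl_i)·tanφ'] / Σ W_i sinα_i, with Δl_i = b_i / cosα_i.
Slice 1: Δl = 3.0/cos3.7° = 3.006 m; N'_1 = 120·cos3.7° − 4·3.006 = 107.7; c'Δl = 12.03; W sinα = 7.7
Slice 2: Δl = 1.7/cos23.3° = 1.851 m; N'_2 = 81·cos23.3° − 18·1.851 = 41.1; c'Δl = 7.40; W sinα = 32.0
Slice 3: Δl = 2.4/cos43.0° = 3.282 m; N'_3 = 60·cos43.0° − 1·3.282 = 40.6; c'Δl = 13.13; W sinα = 40.9
Σc'Δl = 32.6 kN/m; ΣN' = 189.4 kN/m; ΣW sinα = 80.7 kN/m
Resisting = 32.6 + 189.4·tan21.1° = 32.6 + 73.1 = 105.6 kN/m
FS = 105.6 / 80.7 = 1.309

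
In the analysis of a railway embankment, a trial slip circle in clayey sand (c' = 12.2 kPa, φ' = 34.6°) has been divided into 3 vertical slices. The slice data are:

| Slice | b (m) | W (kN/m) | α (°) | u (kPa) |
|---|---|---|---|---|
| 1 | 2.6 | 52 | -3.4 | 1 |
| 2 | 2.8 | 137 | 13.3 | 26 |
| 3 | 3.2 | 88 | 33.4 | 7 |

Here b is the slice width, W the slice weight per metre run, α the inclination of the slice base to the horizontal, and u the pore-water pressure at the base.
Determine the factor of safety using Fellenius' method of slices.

FS = 2.86

Ordinary method of slices: FS = Σ[c'·Δl_i + (W_i cosα_i − u_i·Δl_i)·tanφ'] / Σ W_i sinα_i, with Δl_i = b_i / cosα_i.
Slice 1: Δl = 2.6/cos(-3.4°) = 2.605 m; N'_1 = 52·cos(-3.4°) − 1·2.605 = 49.3; c'Δl = 31.78; W sinα = -3.1
Slice 2: Δl = 2.8/cos13.3° = 2.877 m; N'_2 = 137·cos13.3° − 26·2.877 = 58.5; c'Δl = 35.10; W sinα = 31.5
Slice 3: Δl = 3.2/cos33.4° = 3.833 m; N'_3 = 88·cos33.4° − 7·3.833 = 46.6; c'Δl = 46.76; W sinα = 48.4
Σc'Δl = 113.6 kN/m; ΣN' = 154.5 kN/m; ΣW sinα = 76.9 kN/m
Resisting = 113.6 + 154.5·tan34.6° = 113.6 + 106.6 = 220.2 kN/m
FS = 220.2 / 76.9 = 2.864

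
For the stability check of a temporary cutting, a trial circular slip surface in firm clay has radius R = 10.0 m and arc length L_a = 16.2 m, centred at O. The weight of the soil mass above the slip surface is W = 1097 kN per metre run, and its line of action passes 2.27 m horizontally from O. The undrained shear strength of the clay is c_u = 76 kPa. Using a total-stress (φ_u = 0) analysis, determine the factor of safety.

Taking moments about the centre O, the resisting moment is provided by the undrained shear strength acting along the arc:
M_R = c_u·L_a·R = 76·16.20·10.0 = 12312.0 kN·m/m
M_D = W·d = 1097·2.27 = 2490.2 kN·m/m
FS = M_R / M_D = 12312.0 / 2490.2 = 4.944

FS = 4.94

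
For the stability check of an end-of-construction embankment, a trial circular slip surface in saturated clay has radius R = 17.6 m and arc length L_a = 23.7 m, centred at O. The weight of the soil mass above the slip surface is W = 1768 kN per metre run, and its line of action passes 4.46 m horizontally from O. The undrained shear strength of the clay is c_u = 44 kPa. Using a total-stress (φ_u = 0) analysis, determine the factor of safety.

FS = 2.33

Taking moments about the centre O, the resisting moment is provided by the undrained shear strength acting along the arc:
M_R = c_u·L_a·R = 44·23.70·17.6 = 18353.3 kN·m/m
M_D = W·d = 1768·4.46 = 7885.3 kN·m/m
FS = M_R / M_D = 18353.3 / 7885.3 = 2.328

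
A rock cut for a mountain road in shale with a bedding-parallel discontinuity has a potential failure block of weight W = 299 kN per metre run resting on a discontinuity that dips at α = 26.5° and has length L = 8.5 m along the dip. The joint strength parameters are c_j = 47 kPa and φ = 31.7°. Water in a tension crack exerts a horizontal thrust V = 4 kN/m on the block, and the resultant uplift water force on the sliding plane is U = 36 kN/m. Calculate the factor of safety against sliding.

Resolving the block weight along and normal to the plane and applying the Mohr–Coulomb strength on the joint:
N' = W cosα − U − V sinα = 299·cos26.5° − 36 − 4·sin26.5° = 229.8 kN/m
Driving force T = W sinα + V cosα = 299·sin26.5° + 4·cos26.5° = 137.0 kN/m
Resisting force R = c_j·L + N'·tanφ = 47·8.5 + 229.8·tan31.7° = 399.5 + 141.9 = 541.4 kN/m
FS = R / T = 541.4 / 137.0 = 3.952

FS = 3.95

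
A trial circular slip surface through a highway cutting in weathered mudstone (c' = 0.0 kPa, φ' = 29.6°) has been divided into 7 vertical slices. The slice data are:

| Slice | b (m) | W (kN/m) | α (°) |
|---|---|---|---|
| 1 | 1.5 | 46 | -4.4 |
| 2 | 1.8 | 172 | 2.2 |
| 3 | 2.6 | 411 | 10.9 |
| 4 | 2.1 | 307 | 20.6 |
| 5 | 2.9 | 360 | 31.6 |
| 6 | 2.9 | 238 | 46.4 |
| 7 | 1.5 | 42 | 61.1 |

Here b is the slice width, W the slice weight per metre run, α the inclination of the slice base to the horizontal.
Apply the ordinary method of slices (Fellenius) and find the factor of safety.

Ordinary method of slices: FS = Σ[c'·Δl_i + (W_i cosα_i)·tanφ'] / Σ W_i sinα_i, with Δl_i = b_i / cosα_i.
Slice 1: Δl = 1.5/cos(-4.4°) = 1.504 m; N'_1 = 46·cos(-4.4°) = 45.9; c'Δl = 0.00; W sinα = -3.5
Slice 2: Δl = 1.8/cos2.2° = 1.801 m; N'_2 = 172·cos2.2° = 171.9; c'Δl = 0.00; W sinα = 6.6
Slice 3: Δl = 2.6/cos10.9° = 2.648 m; N'_3 = 411·cos10.9° = 403.6; c'Δl = 0.00; W sinα = 77.7
Slice 4: Δl = 2.1/cos20.6° = 2.243 m; N'_4 = 307·cos20.6° = 287.4; c'Δl = 0.00; W sinα = 108.0
Slice 5: Δl = 2.9/cos31.6° = 3.405 m; N'_5 = 360·cos31.6° = 306.6; c'Δl = 0.00; W sinα = 188.6
Slice 6: Δl = 2.9/cos46.4° = 4.205 m; N'_6 = 238·cos46.4° = 164.1; c'Δl = 0.00; W sinα = 172.4
Slice 7: Δl = 1.5/cos61.1° = 3.104 m; N'_7 = 42·cos61.1° = 20.3; c'Δl = 0.00; W sinα = 36.8
Σc'Δl = 0.0 kN/m; ΣN' = 1399.7 kN/m; ΣW sinα = 586.6 kN/m
Resisting = 0.0 + 1399.7·tan29.6° = 0.0 + 795.2 = 795.2 kN/m
FS = 795.2 / 586.6 = 1.356

FS = 1.36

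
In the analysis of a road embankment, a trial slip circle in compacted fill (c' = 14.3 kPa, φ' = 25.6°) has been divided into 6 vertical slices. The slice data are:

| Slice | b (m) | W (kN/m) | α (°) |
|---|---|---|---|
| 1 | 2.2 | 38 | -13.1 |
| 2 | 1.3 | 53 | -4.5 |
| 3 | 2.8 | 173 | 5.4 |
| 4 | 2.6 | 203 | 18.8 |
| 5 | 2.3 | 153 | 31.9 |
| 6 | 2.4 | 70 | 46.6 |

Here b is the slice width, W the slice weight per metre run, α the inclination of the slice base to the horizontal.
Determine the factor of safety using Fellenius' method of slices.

Ordinary method of slices: FS = Σ[c'·Δl_i + (W_i cosα_i)·tanφ'] / Σ W_i sinα_i, with Δl_i = b_i / cosα_i.
Slice 1: Δl = 2.2/cos(-13.1°) = 2.259 m; N'_1 = 38·cos(-13.1°) = 37.0; c'Δl = 32.30; W sinα = -8.6
Slice 2: Δl = 1.3/cos(-4.5°) = 1.304 m; N'_2 = 53·cos(-4.5°) = 52.8; c'Δl = 18.65; W sinα = -4.2
Slice 3: Δl = 2.8/cos5.4° = 2.812 m; N'_3 = 173·cos5.4° = 172.2; c'Δl = 40.22; W sinα = 16.3
Slice 4: Δl = 2.6/cos18.8° = 2.747 m; N'_4 = 203·cos18.8° = 192.2; c'Δl = 39.28; W sinα = 65.4
Slice 5: Δl = 2.3/cos31.9° = 2.709 m; N'_5 = 153·cos31.9° = 129.9; c'Δl = 38.74; W sinα = 80.9
Slice 6: Δl = 2.4/cos46.6° = 3.493 m; N'_6 = 70·cos46.6° = 48.1; c'Δl = 49.95; W sinα = 50.9
Σc'Δl = 219.1 kN/m; ΣN' = 632.2 kN/m; ΣW sinα = 200.6 kN/m
Resisting = 219.1 + 632.2·tan25.6° = 219.1 + 302.9 = 522.1 kN/m
FS = 522.1 / 200.6 = 2.602

FS = 2.60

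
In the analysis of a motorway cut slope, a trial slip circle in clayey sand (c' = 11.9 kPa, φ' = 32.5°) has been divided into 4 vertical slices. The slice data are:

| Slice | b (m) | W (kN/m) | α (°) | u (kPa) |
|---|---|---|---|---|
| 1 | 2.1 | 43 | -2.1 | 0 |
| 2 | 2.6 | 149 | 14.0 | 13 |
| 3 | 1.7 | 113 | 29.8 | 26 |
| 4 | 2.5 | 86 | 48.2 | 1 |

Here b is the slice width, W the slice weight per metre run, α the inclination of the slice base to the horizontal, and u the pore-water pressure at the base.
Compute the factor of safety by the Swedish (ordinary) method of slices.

FS = 1.85

Ordinary method of slices: FS = Σ[c'·Δl_i + (W_i cosα_i − u_i·Δl_i)·tanφ'] / Σ W_i sinα_i, with Δl_i = b_i / cosα_i.
Slice 1: Δl = 2.1/cos(-2.1°) = 2.101 m; N'_1 = 43·cos(-2.1°) − 0·2.101 = 43.0; c'Δl = 25.01; W sinα = -1.6
Slice 2: Δl = 2.6/cos14.0° = 2.680 m; N'_2 = 149·cos14.0° − 13·2.680 = 109.7; c'Δl = 31.89; W sinα = 36.0
Slice 3: Δl = 1.7/cos29.8° = 1.959 m; N'_3 = 113·cos29.8° − 26·1.959 = 47.1; c'Δl = 23.31; W sinα = 56.2
Slice 4: Δl = 2.5/cos48.2° = 3.751 m; N'_4 = 86·cos48.2° − 1·3.751 = 53.6; c'Δl = 44.63; W sinα = 64.1
Σc'Δl = 124.8 kN/m; ΣN' = 253.4 kN/m; ΣW sinα = 154.7 kN/m
Resisting = 124.8 + 253.4·tan32.5° = 124.8 + 161.4 = 286.3 kN/m
FS = 286.3 / 154.7 = 1.850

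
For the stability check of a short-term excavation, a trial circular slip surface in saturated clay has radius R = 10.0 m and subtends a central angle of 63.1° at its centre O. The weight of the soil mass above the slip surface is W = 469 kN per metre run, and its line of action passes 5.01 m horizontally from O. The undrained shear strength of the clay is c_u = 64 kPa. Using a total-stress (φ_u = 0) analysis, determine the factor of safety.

Taking moments about the centre O, the resisting moment is provided by the undrained shear strength acting along the arc:
Arc length L_a = R·θ = 10.0·(63.1°·π/180) = 10.0·1.1013 = 11.01 m
M_R = c_u·L_a·R = 64·11.01·10.0 = 7048.3 kN·m/m
M_D = W·d = 469·5.01 = 2349.7 kN·m/m
FS = M_R / M_D = 7048.3 / 2349.7 = 3.000

FS = 3.00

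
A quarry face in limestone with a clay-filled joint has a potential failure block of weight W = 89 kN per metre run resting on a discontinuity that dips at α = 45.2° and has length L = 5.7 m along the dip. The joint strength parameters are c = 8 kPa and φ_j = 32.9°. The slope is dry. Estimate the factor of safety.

Resolving the block weight along and normal to the plane and applying the Mohr–Coulomb strength on the joint:
N' = W cosα = 89·cos45.2° = 62.7 kN/m
Driving force T = W sinα = 89·sin45.2° = 63.2 kN/m
Resisting force R = c·L + N'·tanφ_j = 8·5.7 + 62.7·tan32.9° = 45.6 + 40.6 = 86.2 kN/m
FS = R / T = 86.2 / 63.2 = 1.364

FS = 1.36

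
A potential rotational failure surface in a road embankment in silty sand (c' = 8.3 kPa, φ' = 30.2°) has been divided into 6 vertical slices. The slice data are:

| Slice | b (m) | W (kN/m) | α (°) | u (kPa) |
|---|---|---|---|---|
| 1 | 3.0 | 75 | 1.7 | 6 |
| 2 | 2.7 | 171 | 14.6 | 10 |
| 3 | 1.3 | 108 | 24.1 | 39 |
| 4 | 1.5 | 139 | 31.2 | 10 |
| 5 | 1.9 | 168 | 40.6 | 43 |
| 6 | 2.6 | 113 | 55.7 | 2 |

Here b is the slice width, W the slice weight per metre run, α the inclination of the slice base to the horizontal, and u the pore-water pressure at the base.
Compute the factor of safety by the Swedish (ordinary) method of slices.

Ordinary method of slices: FS = Σ[c'·Δl_i + (W_i cosα_i − u_i·Δl_i)·tanφ'] / Σ W_i sinα_i, with Δl_i = b_i / cosα_i.
Slice 1: Δl = 3.0/cos1.7° = 3.001 m; N'_1 = 75·cos1.7° − 6·3.001 = 57.0; c'Δl = 24.91; W sinα = 2.2
Slice 2: Δl = 2.7/cos14.6° = 2.790 m; N'_2 = 171·cos14.6° − 10·2.790 = 137.6; c'Δl = 23.16; W sinα = 43.1
Slice 3: Δl = 1.3/cos24.1° = 1.424 m; N'_3 = 108·cos24.1° − 39·1.424 = 43.0; c'Δl = 11.82; W sinα = 44.1
Slice 4: Δl = 1.5/cos31.2° = 1.754 m; N'_4 = 139·cos31.2° − 10·1.754 = 101.4; c'Δl = 14.56; W sinα = 72.0
Slice 5: Δl = 1.9/cos40.6° = 2.502 m; N'_5 = 168·cos40.6° − 43·2.502 = 20.0; c'Δl = 20.77; W sinα = 109.3
Slice 6: Δl = 2.6/cos55.7° = 4.614 m; N'_6 = 113·cos55.7° − 2·4.614 = 54.5; c'Δl = 38.29; W sinα = 93.3
Σc'Δl = 133.5 kN/m; ΣN' = 413.3 kN/m; ΣW sinα = 364.1 kN/m
Resisting = 133.5 + 413.3·tan30.2° = 133.5 + 240.6 = 374.1 kN/m
FS = 374.1 / 364.1 = 1.027

FS = 1.03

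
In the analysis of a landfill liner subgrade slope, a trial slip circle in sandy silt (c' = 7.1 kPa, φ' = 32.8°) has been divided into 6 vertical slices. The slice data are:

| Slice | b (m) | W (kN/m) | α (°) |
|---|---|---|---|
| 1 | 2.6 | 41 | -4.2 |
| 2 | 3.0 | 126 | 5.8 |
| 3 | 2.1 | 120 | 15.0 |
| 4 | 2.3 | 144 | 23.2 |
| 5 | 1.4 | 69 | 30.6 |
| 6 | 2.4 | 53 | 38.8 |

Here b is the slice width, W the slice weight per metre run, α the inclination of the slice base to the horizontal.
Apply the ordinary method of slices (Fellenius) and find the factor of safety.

Ordinary method of slices: FS = Σ[c'·Δl_i + (W_i cosα_i)·tanφ'] / Σ W_i sinα_i, with Δl_i = b_i / cosα_i.
Slice 1: Δl = 2.6/cos(-4.2°) = 2.607 m; N'_1 = 41·cos(-4.2°) = 40.9; c'Δl = 18.51; W sinα = -3.0
Slice 2: Δl = 3.0/cos5.8° = 3.015 m; N'_2 = 126·cos5.8° = 125.4; c'Δl = 21.41; W sinα = 12.7
Slice 3: Δl = 2.1/cos15.0° = 2.174 m; N'_3 = 120·cos15.0° = 115.9; c'Δl = 15.44; W sinα = 31.1
Slice 4: Δl = 2.3/cos23.2° = 2.502 m; N'_4 = 144·cos23.2° = 132.4; c'Δl = 17.77; W sinα = 56.7
Slice 5: Δl = 1.4/cos30.6° = 1.627 m; N'_5 = 69·cos30.6° = 59.4; c'Δl = 11.55; W sinα = 35.1
Slice 6: Δl = 2.4/cos38.8° = 3.080 m; N'_6 = 53·cos38.8° = 41.3; c'Δl = 21.86; W sinα = 33.2
Σc'Δl = 106.5 kN/m; ΣN' = 515.2 kN/m; ΣW sinα = 165.9 kN/m
Resisting = 106.5 + 515.2·tan32.8° = 106.5 + 332.0 = 438.6 kN/m
FS = 438.6 / 165.9 = 2.644

FS = 2.64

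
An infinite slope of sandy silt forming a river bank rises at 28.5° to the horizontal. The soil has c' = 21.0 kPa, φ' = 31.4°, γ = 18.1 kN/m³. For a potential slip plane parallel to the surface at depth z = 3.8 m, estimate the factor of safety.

FS = 1.85

For an infinite slope with a slip plane parallel to the surface (no pore pressure): FS = [c' + γz cos²β tanφ'] / [γz sinβ cosβ].
γz = 18.1·3.8 = 68.78 kN/m²
Numerator = 21.0 + 68.78·cos²28.5°·tan31.4° = 21.0 + 68.78·0.7723·0.6104 = 53.425 kPa
Denominator = 68.78·sin28.5°·cos28.5° = 68.78·0.4772·0.8788 = 28.842 kPa
FS = 53.425 / 28.842 = 1.852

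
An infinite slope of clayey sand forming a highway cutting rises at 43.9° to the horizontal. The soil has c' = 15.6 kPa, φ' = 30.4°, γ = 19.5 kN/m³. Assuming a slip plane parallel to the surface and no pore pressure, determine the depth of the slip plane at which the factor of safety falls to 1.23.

Setting FS = 1.23 in FS = [c' + γz cos²β tanφ'] / [γz sinβ cosβ] and solving for z:
z = c' / [γ cosβ (FS·sinβ − cosβ·tanφ')]
  = 15.6 / [19.5·cos43.9°·(1.23·sin43.9° − cos43.9°·tan30.4°)]
  = 15.6 / [19.5·0.7206·(1.23·0.6934 − 0.7206·0.5867)]
  = 15.6 / 6.0438 = 2.581 m

z = 2.58 m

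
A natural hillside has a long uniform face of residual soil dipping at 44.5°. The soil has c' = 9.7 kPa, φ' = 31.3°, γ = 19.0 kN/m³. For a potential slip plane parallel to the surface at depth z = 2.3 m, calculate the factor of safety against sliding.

FS = 1.06

For an infinite slope with a slip plane parallel to the surface (no pore pressure): FS = [c' + γz cos²β tanφ'] / [γz sinβ cosβ].
γz = 19.0·2.3 = 43.70 kN/m²
Numerator = 9.7 + 43.70·cos²44.5°·tan31.3° = 9.7 + 43.70·0.5087·0.6080 = 23.217 kPa
Denominator = 43.70·sin44.5°·cos44.5° = 43.70·0.7009·0.7133 = 21.847 kPa
FS = 23.217 / 21.847 = 1.063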